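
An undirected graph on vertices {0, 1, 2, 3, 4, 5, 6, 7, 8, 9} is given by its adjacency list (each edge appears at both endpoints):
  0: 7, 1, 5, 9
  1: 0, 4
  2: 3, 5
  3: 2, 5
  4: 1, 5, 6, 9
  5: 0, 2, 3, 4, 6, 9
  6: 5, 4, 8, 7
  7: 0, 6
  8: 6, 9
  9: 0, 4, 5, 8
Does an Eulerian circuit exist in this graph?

Yes

Degrees: 0:4, 1:2, 2:2, 3:2, 4:4, 5:6, 6:4, 7:2, 8:2, 9:4
All degrees are even and the non-isolated vertices are connected — an Eulerian circuit exists.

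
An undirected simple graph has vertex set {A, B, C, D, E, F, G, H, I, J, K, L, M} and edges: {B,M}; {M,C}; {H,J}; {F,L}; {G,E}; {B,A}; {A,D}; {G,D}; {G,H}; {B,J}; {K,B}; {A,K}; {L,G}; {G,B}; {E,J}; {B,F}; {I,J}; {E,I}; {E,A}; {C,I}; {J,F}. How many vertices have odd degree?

Degrees: A:4, B:6, C:2, D:2, E:4, F:3, G:5, H:2, I:3, J:5, K:2, L:2, M:2
Odd-degree vertices: F, G, I, J.

4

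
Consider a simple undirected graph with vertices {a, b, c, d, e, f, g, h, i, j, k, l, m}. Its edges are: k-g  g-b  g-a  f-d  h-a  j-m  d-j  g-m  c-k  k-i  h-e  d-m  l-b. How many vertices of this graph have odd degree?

8

Degrees: a:2, b:2, c:1, d:3, e:1, f:1, g:4, h:2, i:1, j:2, k:3, l:1, m:3
Odd-degree vertices: c, d, e, f, i, k, l, m.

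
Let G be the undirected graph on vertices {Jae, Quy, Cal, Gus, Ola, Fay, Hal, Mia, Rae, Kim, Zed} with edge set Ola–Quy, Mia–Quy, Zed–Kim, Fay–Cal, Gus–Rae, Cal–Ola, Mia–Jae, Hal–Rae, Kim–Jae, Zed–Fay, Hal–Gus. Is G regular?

Degrees: Jae:2, Quy:2, Cal:2, Gus:2, Ola:2, Fay:2, Hal:2, Mia:2, Rae:2, Kim:2, Zed:2
Every vertex has degree 2, so the graph is 2-regular.

Yes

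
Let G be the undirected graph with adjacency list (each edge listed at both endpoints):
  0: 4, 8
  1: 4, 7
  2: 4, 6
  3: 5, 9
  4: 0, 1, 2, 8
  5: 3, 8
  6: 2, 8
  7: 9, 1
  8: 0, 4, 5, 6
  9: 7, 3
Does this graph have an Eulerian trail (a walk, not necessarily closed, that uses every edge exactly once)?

Yes

Degrees: 0:2, 1:2, 2:2, 3:2, 4:4, 5:2, 6:2, 7:2, 8:4, 9:2
Odd-degree vertices: none (0 total).
The non-isolated vertices are connected and exactly 0 have odd degree, so an Eulerian trail exists.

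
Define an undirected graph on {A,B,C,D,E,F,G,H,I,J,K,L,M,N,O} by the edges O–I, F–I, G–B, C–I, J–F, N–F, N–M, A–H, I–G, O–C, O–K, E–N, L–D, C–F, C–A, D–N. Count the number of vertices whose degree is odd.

Degrees: A:2, B:1, C:4, D:2, E:1, F:4, G:2, H:1, I:4, J:1, K:1, L:1, M:1, N:4, O:3
Odd-degree vertices: B, E, H, J, K, L, M, O.

8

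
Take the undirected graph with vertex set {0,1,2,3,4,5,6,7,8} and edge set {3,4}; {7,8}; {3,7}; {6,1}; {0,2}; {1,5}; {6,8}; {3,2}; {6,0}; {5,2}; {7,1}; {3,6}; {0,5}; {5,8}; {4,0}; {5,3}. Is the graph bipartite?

3-2-5-3 is an odd cycle (length 3), and a bipartite graph can contain only even cycles.

No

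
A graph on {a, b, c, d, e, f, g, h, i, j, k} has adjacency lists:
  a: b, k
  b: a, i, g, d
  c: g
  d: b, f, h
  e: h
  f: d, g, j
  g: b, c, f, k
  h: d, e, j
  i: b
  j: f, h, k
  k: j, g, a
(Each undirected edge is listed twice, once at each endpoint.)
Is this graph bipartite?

Partition the vertices as {b, c, f, h, k} vs {a, d, e, g, i, j}. Each listed edge has one endpoint in each part, so the graph is bipartite.

Yes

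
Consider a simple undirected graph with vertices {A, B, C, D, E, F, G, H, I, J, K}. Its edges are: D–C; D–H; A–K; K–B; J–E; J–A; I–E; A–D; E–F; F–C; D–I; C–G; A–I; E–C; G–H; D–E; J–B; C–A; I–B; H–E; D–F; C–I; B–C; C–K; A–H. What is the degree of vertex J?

Neighbors of J: A, B, E.

3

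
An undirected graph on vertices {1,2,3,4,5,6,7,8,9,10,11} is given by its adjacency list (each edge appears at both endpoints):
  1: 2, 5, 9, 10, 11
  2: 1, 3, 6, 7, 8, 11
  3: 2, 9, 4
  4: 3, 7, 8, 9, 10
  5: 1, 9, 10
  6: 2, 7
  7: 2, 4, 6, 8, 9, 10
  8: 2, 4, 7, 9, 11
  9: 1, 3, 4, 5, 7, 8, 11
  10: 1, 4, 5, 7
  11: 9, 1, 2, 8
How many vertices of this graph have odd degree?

Degrees: 1:5, 2:6, 3:3, 4:5, 5:3, 6:2, 7:6, 8:5, 9:7, 10:4, 11:4
Odd-degree vertices: 1, 3, 4, 5, 8, 9.

6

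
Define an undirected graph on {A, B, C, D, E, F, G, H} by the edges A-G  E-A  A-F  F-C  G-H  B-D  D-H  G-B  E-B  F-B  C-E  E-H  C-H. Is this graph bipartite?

No

E-C-H-E is an odd cycle (length 3), and a bipartite graph can contain only even cycles.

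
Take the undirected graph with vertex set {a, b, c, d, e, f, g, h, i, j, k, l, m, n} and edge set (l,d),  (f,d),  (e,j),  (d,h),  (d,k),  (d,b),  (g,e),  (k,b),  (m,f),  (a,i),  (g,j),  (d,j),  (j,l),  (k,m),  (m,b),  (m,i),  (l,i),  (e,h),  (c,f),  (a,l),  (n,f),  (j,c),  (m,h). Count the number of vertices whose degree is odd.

8

Degrees: a:2, b:3, c:2, d:6, e:3, f:4, g:2, h:3, i:3, j:5, k:3, l:4, m:5, n:1
Odd-degree vertices: b, e, h, i, j, k, m, n.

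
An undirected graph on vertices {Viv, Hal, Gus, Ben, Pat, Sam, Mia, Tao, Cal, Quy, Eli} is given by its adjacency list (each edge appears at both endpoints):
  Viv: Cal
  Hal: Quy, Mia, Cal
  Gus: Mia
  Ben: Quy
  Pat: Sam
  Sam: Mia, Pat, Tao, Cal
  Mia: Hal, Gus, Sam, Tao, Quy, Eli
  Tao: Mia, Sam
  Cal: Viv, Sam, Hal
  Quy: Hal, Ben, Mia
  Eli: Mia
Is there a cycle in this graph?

Yes

The graph has 11 vertices, 13 edges, and 1 connected component.
One cycle is Cal-Hal-Mia-Tao-Sam-Cal.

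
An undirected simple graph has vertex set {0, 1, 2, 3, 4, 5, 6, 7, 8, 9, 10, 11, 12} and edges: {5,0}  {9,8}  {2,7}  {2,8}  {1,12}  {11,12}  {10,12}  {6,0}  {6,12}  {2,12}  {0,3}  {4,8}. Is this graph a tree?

Yes

|V| = 13, |E| = 12.
Connected and |E| = |V| - 1, which characterizes a tree.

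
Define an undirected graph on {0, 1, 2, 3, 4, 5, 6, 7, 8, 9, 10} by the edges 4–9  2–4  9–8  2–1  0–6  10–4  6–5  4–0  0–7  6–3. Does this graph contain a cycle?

No

The graph has 11 vertices, 10 edges, and 1 connected component.
Since 10 = 11 - 1, the graph is a forest and contains no cycle.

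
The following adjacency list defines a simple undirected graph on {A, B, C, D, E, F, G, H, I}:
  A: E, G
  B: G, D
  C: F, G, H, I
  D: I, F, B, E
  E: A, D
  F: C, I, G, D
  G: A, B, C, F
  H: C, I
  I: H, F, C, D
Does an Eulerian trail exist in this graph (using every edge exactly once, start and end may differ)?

Degrees: A:2, B:2, C:4, D:4, E:2, F:4, G:4, H:2, I:4
Odd-degree vertices: none (0 total).
The non-isolated vertices are connected and exactly 0 have odd degree, so an Eulerian trail exists.

Yes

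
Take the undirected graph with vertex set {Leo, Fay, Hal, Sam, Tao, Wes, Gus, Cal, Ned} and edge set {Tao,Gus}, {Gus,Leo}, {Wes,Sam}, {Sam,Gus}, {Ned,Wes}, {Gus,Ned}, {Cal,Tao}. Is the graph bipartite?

Yes

Partition the vertices as {Fay, Hal, Wes, Gus, Cal} vs {Leo, Sam, Tao, Ned}. Each listed edge has one endpoint in each part, so the graph is bipartite.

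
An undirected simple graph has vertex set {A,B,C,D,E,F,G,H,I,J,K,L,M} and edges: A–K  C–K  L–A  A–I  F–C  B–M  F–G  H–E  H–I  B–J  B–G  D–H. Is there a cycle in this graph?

No

The graph has 13 vertices, 12 edges, and 1 connected component.
A forest on 13 vertices with 1 component has exactly 12 edges, which matches — so no cycle.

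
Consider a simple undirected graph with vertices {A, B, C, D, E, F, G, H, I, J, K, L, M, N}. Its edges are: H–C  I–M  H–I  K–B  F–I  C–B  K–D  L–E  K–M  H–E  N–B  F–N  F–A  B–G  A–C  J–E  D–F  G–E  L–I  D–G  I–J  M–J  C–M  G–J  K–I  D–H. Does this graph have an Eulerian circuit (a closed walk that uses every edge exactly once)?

Degrees: A:2, B:4, C:4, D:4, E:4, F:4, G:4, H:4, I:6, J:4, K:4, L:2, M:4, N:2
All degrees are even and the non-isolated vertices are connected — an Eulerian circuit exists.

Yes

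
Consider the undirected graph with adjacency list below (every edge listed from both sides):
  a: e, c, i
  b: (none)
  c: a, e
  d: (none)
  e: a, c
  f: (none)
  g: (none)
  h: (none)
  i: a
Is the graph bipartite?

c-e-a-c is an odd cycle (length 3), and a bipartite graph can contain only even cycles.

No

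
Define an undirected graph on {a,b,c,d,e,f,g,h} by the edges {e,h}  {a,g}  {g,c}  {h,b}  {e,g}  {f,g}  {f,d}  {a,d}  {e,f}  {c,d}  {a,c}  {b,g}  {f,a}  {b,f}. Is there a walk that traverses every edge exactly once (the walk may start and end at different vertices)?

No

Degrees: a:4, b:3, c:3, d:3, e:3, f:5, g:5, h:2
Odd-degree vertices: b, c, d, e, f, g (6 total).
With 6 odd-degree vertices (more than two), no single trail can use every edge.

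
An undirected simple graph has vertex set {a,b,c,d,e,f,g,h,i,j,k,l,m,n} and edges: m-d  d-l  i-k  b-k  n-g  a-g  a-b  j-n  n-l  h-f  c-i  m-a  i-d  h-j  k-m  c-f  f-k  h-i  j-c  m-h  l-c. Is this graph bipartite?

Yes

Partition the vertices as {b, e, f, g, i, j, l, m} vs {a, c, d, h, k, n}. Each listed edge has one endpoint in each part, so the graph is bipartite.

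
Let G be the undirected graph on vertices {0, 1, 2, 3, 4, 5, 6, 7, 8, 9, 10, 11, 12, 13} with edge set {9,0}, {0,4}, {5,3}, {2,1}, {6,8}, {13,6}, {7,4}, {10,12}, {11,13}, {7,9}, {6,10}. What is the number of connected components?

Component: {1, 2}
Component: {3, 5}
Component: {0, 4, 7, 9}
Component: {6, 8, 10, 11, 12, 13}

4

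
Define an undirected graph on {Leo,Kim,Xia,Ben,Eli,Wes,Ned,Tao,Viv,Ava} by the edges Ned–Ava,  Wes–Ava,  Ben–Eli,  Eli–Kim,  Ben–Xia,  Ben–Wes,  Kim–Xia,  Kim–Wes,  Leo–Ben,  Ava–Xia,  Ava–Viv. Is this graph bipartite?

Color {Kim, Ben, Tao, Ava} black and {Leo, Xia, Eli, Wes, Ned, Viv} white. No edge joins two same-colored vertices, so the graph is bipartite.

Yes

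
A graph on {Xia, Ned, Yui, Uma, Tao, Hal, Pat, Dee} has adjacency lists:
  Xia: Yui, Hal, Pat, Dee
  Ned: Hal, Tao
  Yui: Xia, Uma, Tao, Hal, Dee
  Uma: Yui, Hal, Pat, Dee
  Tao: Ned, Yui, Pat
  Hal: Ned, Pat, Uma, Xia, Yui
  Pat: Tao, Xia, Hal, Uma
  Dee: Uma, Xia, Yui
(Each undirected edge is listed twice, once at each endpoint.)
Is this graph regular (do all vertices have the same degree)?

No

Degrees: Xia:4, Ned:2, Yui:5, Uma:4, Tao:3, Hal:5, Pat:4, Dee:3
Vertex Ned has degree 2 while Yui has degree 5, so the graph is not regular.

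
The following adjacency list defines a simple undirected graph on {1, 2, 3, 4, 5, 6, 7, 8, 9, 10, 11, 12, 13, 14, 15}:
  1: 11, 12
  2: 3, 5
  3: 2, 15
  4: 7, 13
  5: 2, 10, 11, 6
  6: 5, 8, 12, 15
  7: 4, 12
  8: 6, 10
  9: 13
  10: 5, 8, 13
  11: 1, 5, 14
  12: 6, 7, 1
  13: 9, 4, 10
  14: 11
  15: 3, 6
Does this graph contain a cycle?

Yes

|V| = 15, |E| = 18, number of components = 1.
Since 18 > 15 - 1, a cycle must exist; for instance 5-6-15-3-2-5.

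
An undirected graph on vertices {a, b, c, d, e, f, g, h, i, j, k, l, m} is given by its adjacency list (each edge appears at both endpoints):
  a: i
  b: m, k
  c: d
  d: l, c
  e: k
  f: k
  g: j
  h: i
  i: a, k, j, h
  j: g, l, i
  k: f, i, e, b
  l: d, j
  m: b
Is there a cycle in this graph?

|V| = 13, |E| = 12, number of components = 1.
Since 12 = 13 - 1, the graph is a forest and contains no cycle.

No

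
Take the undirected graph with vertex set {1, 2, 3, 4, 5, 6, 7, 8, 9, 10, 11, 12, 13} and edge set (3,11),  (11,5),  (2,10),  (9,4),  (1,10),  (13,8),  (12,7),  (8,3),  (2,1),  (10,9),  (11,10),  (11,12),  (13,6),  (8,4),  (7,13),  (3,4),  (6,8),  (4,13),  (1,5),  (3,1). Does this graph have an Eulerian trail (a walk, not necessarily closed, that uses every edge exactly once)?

Yes

Degrees: 1:4, 2:2, 3:4, 4:4, 5:2, 6:2, 7:2, 8:4, 9:2, 10:4, 11:4, 12:2, 13:4
Odd-degree vertices: none (0 total).
The non-isolated vertices are connected and exactly 0 have odd degree, so an Eulerian trail exists.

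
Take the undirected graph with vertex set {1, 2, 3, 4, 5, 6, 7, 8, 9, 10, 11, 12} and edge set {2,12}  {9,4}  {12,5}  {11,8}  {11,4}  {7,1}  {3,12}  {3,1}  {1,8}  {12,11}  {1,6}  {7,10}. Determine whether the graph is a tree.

No

|V| = 12, |E| = 12.
Connected but with 12 > 11 edges, so it has a cycle and is not a tree.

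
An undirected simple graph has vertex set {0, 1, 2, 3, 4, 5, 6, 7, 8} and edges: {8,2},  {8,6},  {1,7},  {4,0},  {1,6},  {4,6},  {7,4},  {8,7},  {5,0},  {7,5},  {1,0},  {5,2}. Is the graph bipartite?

Yes

Color {1, 3, 4, 5, 8} black and {0, 2, 6, 7} white. No edge joins two same-colored vertices, so the graph is bipartite.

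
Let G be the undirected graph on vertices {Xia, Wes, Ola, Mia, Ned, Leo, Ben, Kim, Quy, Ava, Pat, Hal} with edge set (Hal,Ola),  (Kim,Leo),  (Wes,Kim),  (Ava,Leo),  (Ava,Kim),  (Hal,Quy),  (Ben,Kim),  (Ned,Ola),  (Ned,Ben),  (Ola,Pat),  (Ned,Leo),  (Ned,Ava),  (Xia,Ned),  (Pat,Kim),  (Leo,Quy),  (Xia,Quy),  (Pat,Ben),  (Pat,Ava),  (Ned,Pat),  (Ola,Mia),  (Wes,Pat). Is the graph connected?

Yes

A breadth-first search from Xia visits Xia, Ned, Quy, Leo, Ola, Ava, Ben, Pat, Hal, Kim, Mia, Wes — all 12 vertices — so the graph is connected.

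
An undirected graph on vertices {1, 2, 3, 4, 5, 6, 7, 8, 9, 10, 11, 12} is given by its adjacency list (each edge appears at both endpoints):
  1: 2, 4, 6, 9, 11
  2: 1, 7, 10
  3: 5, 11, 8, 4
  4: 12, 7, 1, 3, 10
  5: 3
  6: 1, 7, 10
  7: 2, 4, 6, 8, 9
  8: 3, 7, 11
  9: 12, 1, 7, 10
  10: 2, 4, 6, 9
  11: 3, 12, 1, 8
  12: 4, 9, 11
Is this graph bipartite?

No

11-3-8-11 is an odd cycle (length 3), and a bipartite graph can contain only even cycles.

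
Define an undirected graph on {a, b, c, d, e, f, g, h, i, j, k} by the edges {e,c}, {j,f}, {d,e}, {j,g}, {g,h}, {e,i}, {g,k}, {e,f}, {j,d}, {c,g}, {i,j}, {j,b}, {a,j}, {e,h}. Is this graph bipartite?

No

h-e-i-j-g-h is an odd cycle (length 5), and a bipartite graph can contain only even cycles.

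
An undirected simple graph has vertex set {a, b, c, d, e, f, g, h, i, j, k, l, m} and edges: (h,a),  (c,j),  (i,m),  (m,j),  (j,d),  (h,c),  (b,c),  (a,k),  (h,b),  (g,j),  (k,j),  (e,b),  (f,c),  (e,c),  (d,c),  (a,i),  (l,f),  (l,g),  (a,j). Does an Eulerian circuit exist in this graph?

No

Degrees: a:4, b:3, c:6, d:2, e:2, f:2, g:2, h:3, i:2, j:6, k:2, l:2, m:2
b, h have odd degree; an Eulerian circuit needs every degree to be even, so none exists.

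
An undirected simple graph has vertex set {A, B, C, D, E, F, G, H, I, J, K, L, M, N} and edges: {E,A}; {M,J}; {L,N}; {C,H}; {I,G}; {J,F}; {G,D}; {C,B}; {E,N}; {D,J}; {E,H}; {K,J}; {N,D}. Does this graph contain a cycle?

|V| = 14, |E| = 13, number of components = 1.
A forest on 14 vertices with 1 component has exactly 13 edges, which matches — so no cycle.

No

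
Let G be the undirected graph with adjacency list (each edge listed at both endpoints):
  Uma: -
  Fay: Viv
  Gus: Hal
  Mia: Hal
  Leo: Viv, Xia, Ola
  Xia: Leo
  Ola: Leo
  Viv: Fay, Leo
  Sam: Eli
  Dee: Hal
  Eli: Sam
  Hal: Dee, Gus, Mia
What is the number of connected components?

Component: {Uma}
Component: {Sam, Eli}
Component: {Gus, Mia, Dee, Hal}
Component: {Fay, Leo, Xia, Ola, Viv}

4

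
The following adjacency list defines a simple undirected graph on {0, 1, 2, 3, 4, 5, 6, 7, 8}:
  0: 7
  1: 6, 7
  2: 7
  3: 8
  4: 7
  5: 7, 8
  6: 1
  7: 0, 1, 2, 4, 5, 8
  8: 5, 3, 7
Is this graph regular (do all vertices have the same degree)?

Degrees: 0:1, 1:2, 2:1, 3:1, 4:1, 5:2, 6:1, 7:6, 8:3
Degrees are not all equal (e.g. deg(0)=1 but deg(7)=6); not regular.

No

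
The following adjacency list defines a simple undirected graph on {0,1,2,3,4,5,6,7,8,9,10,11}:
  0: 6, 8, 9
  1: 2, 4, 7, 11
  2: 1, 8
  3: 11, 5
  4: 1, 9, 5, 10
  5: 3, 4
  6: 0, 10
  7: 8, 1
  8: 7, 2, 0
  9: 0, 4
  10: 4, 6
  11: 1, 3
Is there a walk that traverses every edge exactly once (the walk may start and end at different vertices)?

Yes

Degrees: 0:3, 1:4, 2:2, 3:2, 4:4, 5:2, 6:2, 7:2, 8:3, 9:2, 10:2, 11:2
Odd-degree vertices: 0, 8 (2 total).
With 2 odd-degree vertices and all edges in one connected piece, an Eulerian trail exists (from 0 to 8).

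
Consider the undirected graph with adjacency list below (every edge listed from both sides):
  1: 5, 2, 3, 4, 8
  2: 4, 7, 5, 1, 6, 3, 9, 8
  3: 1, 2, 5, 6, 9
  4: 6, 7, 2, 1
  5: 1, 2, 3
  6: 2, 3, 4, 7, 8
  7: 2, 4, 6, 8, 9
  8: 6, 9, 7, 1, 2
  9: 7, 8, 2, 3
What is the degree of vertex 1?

Neighbors of 1: 2, 3, 4, 5, 8.

5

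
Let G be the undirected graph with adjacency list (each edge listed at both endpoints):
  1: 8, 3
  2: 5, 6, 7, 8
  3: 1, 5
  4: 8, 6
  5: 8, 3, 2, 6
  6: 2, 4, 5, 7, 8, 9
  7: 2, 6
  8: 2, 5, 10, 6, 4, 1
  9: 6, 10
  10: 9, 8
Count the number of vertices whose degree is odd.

Degrees: 1:2, 2:4, 3:2, 4:2, 5:4, 6:6, 7:2, 8:6, 9:2, 10:2
Odd-degree vertices: none.

0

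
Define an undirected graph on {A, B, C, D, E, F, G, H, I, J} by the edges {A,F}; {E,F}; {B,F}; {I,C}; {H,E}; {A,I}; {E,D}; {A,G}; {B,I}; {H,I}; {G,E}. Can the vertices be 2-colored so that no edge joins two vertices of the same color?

H-E-G-A-I-H is an odd cycle (length 5), and a bipartite graph can contain only even cycles.

No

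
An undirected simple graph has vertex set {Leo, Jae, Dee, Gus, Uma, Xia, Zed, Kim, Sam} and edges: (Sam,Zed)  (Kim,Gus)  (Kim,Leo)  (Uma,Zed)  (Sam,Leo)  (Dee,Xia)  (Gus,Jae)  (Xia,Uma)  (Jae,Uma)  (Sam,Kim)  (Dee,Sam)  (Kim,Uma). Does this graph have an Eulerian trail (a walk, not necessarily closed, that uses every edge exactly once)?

Yes

Degrees: Leo:2, Jae:2, Dee:2, Gus:2, Uma:4, Xia:2, Zed:2, Kim:4, Sam:4
Odd-degree vertices: none (0 total).
The non-isolated vertices are connected and exactly 0 have odd degree, so an Eulerian trail exists.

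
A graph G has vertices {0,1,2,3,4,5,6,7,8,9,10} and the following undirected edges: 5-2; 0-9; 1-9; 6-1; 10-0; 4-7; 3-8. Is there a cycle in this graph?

|V| = 11, |E| = 7, number of components = 4.
A forest on 11 vertices with 4 components has exactly 7 edges, which matches — so no cycle.

No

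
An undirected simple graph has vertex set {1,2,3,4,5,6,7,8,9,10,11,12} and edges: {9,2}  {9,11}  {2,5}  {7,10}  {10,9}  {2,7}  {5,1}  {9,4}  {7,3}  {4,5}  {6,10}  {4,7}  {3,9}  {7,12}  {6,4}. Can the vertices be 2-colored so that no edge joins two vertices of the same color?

Yes

Color {5, 6, 7, 8, 9} black and {1, 2, 3, 4, 10, 11, 12} white. No edge joins two same-colored vertices, so the graph is bipartite.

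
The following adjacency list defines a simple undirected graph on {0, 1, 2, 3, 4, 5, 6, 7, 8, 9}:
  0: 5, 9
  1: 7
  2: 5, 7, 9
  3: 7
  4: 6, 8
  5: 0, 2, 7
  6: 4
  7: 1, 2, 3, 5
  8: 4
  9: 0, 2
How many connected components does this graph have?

Component: {4, 6, 8}
Component: {0, 1, 2, 3, 5, 7, 9}

2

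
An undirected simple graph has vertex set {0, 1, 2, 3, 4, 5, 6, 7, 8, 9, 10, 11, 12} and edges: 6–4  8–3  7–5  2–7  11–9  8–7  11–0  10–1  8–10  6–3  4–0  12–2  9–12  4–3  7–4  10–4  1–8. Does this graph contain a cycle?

Yes

|V| = 13, |E| = 17, number of components = 1.
Since 17 > 13 - 1, a cycle must exist; for instance 4-7-8-3-4.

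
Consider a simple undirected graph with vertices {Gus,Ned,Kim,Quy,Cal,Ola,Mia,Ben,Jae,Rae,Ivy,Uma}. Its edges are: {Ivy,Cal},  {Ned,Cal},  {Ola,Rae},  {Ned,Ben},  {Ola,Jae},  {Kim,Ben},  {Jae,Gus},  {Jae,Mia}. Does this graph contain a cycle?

No

|V| = 12, |E| = 8, number of components = 4.
Since 8 = 12 - 4, the graph is a forest and contains no cycle.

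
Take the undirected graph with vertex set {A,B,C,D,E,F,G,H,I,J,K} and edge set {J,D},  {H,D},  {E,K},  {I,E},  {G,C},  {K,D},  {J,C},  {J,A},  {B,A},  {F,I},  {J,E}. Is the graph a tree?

The graph has 11 vertices and 11 edges.
A tree on 11 vertices has exactly 10 edges; this graph has 11, so it contains a cycle and is not a tree.

No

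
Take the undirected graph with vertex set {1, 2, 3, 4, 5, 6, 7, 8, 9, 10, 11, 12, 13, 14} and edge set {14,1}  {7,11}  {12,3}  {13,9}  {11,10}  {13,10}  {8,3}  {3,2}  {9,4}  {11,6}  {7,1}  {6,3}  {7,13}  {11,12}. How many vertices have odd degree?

Degrees: 1:2, 2:1, 3:4, 4:1, 5:0, 6:2, 7:3, 8:1, 9:2, 10:2, 11:4, 12:2, 13:3, 14:1
Odd-degree vertices: 2, 4, 7, 8, 13, 14.

6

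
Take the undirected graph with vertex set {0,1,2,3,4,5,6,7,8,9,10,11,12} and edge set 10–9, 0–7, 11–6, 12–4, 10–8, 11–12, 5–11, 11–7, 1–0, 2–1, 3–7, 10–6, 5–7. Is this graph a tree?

The graph has 13 vertices and 13 edges.
A tree on 13 vertices has exactly 12 edges; this graph has 13, so it contains a cycle and is not a tree.

No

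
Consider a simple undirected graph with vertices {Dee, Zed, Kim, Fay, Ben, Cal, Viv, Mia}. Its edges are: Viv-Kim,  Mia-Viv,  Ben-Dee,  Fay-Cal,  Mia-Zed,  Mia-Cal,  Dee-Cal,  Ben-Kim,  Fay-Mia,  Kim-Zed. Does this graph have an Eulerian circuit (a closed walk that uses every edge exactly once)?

No

Degrees: Dee:2, Zed:2, Kim:3, Fay:2, Ben:2, Cal:3, Viv:2, Mia:4
Kim, Cal have odd degree; an Eulerian circuit needs every degree to be even, so none exists.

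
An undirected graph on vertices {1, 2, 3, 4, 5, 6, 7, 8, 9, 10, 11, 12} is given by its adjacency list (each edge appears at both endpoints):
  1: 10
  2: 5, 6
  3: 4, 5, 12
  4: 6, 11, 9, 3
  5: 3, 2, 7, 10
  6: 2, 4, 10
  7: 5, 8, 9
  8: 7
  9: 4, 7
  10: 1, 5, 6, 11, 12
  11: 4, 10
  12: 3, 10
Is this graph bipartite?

No

The cycle 3-4-9-7-5-3 has length 5, which is odd, so the graph is not bipartite.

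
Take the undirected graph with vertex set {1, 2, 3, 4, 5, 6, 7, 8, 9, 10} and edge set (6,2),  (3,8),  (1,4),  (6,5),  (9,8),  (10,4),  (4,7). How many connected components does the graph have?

Component: {2, 5, 6}
Component: {3, 8, 9}
Component: {1, 4, 7, 10}

3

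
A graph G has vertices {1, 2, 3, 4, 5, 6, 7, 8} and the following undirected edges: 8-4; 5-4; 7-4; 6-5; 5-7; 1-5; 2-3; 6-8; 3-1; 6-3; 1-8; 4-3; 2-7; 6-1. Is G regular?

No

Degrees: 1:4, 2:2, 3:4, 4:4, 5:4, 6:4, 7:3, 8:3
Degrees are not all equal (e.g. deg(2)=2 but deg(1)=4); not regular.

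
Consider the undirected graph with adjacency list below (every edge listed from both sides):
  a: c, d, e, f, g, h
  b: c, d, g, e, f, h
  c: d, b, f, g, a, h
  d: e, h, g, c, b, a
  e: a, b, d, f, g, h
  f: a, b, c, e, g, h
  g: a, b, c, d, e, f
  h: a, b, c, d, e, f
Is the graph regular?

Degrees: a:6, b:6, c:6, d:6, e:6, f:6, g:6, h:6
All degrees equal 6; the graph is regular.

Yes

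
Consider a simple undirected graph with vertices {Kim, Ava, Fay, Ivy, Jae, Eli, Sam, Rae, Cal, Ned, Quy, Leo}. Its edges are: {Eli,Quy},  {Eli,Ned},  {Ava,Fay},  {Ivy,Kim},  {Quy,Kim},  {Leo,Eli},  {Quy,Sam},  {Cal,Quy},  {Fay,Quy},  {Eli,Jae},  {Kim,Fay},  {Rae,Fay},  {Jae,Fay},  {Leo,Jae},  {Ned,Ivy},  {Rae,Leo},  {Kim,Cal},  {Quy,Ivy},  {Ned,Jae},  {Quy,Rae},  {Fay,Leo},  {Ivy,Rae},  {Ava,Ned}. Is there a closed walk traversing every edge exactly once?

Degrees: Kim:4, Ava:2, Fay:6, Ivy:4, Jae:4, Eli:4, Sam:1, Rae:4, Cal:2, Ned:4, Quy:7, Leo:4
Vertices with odd degree: Sam, Quy. An Eulerian circuit requires all degrees even.

No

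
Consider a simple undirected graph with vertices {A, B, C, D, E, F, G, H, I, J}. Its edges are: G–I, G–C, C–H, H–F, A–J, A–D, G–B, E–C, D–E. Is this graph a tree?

|V| = 10, |E| = 9.
Connected and |E| = |V| - 1, which characterizes a tree.

Yes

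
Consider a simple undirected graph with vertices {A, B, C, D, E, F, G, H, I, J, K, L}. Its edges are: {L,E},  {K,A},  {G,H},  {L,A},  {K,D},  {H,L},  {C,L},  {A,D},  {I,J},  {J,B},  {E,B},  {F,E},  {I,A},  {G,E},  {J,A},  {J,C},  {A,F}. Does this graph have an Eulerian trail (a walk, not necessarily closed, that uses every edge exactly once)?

Degrees: A:6, B:2, C:2, D:2, E:4, F:2, G:2, H:2, I:2, J:4, K:2, L:4
Odd-degree vertices: none (0 total).
The non-isolated vertices are connected and exactly 0 have odd degree, so an Eulerian trail exists.

Yes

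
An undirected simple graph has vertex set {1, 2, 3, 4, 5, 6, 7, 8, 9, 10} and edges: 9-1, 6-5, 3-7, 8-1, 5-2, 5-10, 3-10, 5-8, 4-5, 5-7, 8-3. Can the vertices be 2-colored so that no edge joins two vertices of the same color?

Yes

Color {2, 4, 6, 7, 8, 9, 10} black and {1, 3, 5} white. No edge joins two same-colored vertices, so the graph is bipartite.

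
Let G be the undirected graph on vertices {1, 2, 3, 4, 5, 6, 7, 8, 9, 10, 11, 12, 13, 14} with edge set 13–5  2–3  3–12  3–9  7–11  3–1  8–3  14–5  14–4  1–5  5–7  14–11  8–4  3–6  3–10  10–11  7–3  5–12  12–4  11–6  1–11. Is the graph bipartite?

Yes

Partition the vertices as {3, 4, 5, 11} vs {1, 2, 6, 7, 8, 9, 10, 12, 13, 14}. Each listed edge has one endpoint in each part, so the graph is bipartite.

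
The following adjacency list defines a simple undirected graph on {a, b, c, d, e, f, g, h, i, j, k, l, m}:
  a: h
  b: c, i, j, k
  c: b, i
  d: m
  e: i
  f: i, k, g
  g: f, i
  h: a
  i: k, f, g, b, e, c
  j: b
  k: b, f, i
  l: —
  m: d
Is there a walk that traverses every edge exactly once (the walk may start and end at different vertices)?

Degrees: a:1, b:4, c:2, d:1, e:1, f:3, g:2, h:1, i:6, j:1, k:3, l:0, m:1
Odd-degree vertices: a, d, e, f, h, j, k, m (8 total).
With 8 odd-degree vertices (more than two), no single trail can use every edge.

No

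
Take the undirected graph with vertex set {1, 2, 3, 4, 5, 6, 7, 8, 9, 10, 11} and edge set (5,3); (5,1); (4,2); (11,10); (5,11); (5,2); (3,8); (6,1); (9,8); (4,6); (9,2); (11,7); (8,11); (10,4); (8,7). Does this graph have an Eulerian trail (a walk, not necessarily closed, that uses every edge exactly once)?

Yes

Degrees: 1:2, 2:3, 3:2, 4:3, 5:4, 6:2, 7:2, 8:4, 9:2, 10:2, 11:4
Odd-degree vertices: 2, 4 (2 total).
The non-isolated vertices are connected and exactly 2 have odd degree, so an Eulerian trail exists (from 2 to 4).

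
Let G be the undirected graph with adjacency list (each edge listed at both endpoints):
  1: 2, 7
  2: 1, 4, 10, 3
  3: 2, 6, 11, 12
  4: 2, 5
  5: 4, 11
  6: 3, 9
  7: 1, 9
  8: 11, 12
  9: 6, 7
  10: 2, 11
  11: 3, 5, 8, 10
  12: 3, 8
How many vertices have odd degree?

Degrees: 1:2, 2:4, 3:4, 4:2, 5:2, 6:2, 7:2, 8:2, 9:2, 10:2, 11:4, 12:2
Odd-degree vertices: none.

0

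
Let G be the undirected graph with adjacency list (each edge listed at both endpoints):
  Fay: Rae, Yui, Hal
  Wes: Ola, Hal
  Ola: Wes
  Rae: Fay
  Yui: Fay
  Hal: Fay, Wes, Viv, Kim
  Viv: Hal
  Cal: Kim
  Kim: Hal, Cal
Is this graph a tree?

|V| = 9, |E| = 8.
Connected and |E| = |V| - 1, which characterizes a tree.

Yes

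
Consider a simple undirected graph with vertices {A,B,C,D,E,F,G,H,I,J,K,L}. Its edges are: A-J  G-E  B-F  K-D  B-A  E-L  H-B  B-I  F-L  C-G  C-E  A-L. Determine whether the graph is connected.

No

Component: {D, K}
Component: {A, B, C, E, F, G, H, I, J, L}
There are 2 separate components, so the graph is not connected.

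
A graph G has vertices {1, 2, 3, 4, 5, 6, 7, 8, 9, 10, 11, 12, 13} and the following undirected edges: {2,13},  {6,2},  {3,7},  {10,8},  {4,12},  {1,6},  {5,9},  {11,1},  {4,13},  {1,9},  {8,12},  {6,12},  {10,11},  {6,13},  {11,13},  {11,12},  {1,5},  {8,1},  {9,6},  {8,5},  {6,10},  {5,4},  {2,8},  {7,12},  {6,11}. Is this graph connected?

A breadth-first search from 1 visits 1, 11, 5, 8, 6, 9, 12, 10, 13, 4, 2, 7, 3 — all 13 vertices — so the graph is connected.

Yes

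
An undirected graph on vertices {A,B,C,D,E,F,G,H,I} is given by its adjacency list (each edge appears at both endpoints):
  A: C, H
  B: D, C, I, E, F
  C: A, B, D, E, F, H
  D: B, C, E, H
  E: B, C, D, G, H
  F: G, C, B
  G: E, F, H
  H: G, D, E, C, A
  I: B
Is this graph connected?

Yes

Starting from A and exploring outward reaches every vertex (A, C, H, E, F, D, B, G, I); the graph is connected.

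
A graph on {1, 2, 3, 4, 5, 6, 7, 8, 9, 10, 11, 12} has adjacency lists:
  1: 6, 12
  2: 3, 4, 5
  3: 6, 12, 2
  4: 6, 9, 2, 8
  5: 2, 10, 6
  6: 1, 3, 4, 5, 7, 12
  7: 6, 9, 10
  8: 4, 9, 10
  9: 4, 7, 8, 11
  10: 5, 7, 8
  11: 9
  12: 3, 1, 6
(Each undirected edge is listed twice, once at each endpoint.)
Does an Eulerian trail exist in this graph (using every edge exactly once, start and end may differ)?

No

Degrees: 1:2, 2:3, 3:3, 4:4, 5:3, 6:6, 7:3, 8:3, 9:4, 10:3, 11:1, 12:3
Odd-degree vertices: 2, 3, 5, 7, 8, 10, 11, 12 (8 total).
With 8 odd-degree vertices (more than two), no single trail can use every edge.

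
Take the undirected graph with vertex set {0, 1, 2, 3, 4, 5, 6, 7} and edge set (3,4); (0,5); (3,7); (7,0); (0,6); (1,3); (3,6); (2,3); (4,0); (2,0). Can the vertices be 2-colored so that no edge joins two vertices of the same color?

Color {1, 2, 4, 5, 6, 7} black and {0, 3} white. No edge joins two same-colored vertices, so the graph is bipartite.

Yes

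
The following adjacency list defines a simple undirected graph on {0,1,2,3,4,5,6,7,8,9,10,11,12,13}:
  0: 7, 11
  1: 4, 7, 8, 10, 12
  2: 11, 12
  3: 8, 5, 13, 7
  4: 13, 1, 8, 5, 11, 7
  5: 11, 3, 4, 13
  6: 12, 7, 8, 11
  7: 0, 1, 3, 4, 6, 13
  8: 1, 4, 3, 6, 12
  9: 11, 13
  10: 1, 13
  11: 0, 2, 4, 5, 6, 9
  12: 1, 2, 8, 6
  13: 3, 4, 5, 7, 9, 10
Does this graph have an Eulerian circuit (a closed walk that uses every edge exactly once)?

No

Degrees: 0:2, 1:5, 2:2, 3:4, 4:6, 5:4, 6:4, 7:6, 8:5, 9:2, 10:2, 11:6, 12:4, 13:6
Vertices with odd degree: 1, 8. An Eulerian circuit requires all degrees even.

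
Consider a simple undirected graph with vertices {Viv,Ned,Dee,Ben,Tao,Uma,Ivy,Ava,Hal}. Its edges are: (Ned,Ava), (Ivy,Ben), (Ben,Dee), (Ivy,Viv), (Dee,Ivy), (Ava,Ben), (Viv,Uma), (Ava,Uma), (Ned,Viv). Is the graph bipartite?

No

The cycle Dee-Ivy-Ben-Dee has length 3, which is odd, so the graph is not bipartite.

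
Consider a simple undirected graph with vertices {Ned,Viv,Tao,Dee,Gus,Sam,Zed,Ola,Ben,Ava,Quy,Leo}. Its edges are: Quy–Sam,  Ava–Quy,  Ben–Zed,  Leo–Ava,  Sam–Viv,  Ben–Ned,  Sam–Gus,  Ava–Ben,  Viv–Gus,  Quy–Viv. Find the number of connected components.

4

Component: {Tao}
Component: {Dee}
Component: {Ola}
Component: {Ned, Viv, Gus, Sam, Zed, Ben, Ava, Quy, Leo}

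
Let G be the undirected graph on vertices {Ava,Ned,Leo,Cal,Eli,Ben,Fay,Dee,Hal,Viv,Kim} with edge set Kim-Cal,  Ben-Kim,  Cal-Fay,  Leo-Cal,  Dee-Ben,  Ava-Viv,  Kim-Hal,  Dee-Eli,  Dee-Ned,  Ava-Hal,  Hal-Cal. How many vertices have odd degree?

8

Degrees: Ava:2, Ned:1, Leo:1, Cal:4, Eli:1, Ben:2, Fay:1, Dee:3, Hal:3, Viv:1, Kim:3
Odd-degree vertices: Ned, Leo, Eli, Fay, Dee, Hal, Viv, Kim.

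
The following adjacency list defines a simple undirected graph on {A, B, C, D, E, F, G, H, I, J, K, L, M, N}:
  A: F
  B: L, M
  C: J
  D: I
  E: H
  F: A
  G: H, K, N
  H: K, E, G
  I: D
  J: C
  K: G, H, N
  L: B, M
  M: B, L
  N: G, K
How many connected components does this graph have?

5

Component: {A, F}
Component: {C, J}
Component: {D, I}
Component: {B, L, M}
Component: {E, G, H, K, N}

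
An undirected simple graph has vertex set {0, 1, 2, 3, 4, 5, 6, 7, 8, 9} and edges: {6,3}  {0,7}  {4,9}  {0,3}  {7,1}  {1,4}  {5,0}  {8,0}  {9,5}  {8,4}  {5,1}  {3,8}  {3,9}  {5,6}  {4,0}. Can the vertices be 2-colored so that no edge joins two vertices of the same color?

0-8-4-0 is an odd cycle (length 3), and a bipartite graph can contain only even cycles.

No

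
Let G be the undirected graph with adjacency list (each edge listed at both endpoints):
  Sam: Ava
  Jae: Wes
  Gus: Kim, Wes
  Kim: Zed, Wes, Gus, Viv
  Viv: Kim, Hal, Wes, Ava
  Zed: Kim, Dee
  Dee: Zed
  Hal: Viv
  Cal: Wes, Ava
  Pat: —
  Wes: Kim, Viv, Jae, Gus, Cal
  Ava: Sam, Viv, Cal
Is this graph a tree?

No

The graph has 12 vertices and 13 edges.
It is not connected, so it is not a tree.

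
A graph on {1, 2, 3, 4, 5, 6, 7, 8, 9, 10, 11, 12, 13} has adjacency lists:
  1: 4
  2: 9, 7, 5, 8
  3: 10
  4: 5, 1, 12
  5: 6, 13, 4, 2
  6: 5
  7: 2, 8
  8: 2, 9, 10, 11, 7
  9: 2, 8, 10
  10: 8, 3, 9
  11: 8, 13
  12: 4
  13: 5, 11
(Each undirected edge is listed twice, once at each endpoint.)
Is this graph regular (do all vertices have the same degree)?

No

Degrees: 1:1, 2:4, 3:1, 4:3, 5:4, 6:1, 7:2, 8:5, 9:3, 10:3, 11:2, 12:1, 13:2
Degrees are not all equal (e.g. deg(1)=1 but deg(8)=5); not regular.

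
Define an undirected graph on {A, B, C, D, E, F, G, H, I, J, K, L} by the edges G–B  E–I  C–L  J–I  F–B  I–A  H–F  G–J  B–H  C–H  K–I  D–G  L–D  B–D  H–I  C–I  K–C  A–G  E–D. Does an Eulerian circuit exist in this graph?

Yes

Degrees: A:2, B:4, C:4, D:4, E:2, F:2, G:4, H:4, I:6, J:2, K:2, L:2
Every vertex has even degree and the edges form a single connected piece, so an Eulerian circuit exists.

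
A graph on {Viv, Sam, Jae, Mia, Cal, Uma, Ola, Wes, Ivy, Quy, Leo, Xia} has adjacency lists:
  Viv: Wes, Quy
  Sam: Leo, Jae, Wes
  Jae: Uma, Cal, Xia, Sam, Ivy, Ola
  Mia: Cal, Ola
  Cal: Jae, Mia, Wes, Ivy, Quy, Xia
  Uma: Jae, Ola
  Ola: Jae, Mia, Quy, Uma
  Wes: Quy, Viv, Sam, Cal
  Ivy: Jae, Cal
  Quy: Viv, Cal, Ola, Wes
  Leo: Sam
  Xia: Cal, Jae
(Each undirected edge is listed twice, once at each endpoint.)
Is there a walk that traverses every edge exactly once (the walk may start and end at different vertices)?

Yes

Degrees: Viv:2, Sam:3, Jae:6, Mia:2, Cal:6, Uma:2, Ola:4, Wes:4, Ivy:2, Quy:4, Leo:1, Xia:2
Odd-degree vertices: Sam, Leo (2 total).
The non-isolated vertices are connected and exactly 2 have odd degree, so an Eulerian trail exists (from Sam to Leo).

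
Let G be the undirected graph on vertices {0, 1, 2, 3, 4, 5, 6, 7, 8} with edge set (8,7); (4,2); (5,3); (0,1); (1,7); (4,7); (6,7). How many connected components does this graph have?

2

Component: {3, 5}
Component: {0, 1, 2, 4, 6, 7, 8}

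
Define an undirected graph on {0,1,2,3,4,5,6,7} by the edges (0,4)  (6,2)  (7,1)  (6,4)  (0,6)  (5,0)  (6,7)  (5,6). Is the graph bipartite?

The cycle 4-0-6-4 has length 3, which is odd, so the graph is not bipartite.

No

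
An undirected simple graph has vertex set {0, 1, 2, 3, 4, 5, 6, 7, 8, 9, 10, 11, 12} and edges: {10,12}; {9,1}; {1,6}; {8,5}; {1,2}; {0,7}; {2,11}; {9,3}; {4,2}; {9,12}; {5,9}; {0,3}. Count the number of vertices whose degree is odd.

8

Degrees: 0:2, 1:3, 2:3, 3:2, 4:1, 5:2, 6:1, 7:1, 8:1, 9:4, 10:1, 11:1, 12:2
Odd-degree vertices: 1, 2, 4, 6, 7, 8, 10, 11.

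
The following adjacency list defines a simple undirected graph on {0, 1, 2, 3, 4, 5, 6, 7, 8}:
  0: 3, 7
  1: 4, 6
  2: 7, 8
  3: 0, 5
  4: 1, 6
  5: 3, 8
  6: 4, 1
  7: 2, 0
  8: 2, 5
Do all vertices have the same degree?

Degrees: 0:2, 1:2, 2:2, 3:2, 4:2, 5:2, 6:2, 7:2, 8:2
All degrees equal 2; the graph is regular.

Yes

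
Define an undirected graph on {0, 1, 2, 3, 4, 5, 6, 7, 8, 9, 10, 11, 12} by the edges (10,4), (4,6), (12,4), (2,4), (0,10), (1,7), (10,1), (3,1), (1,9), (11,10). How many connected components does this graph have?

3

Component: {5}
Component: {8}
Component: {0, 1, 2, 3, 4, 6, 7, 9, 10, 11, 12}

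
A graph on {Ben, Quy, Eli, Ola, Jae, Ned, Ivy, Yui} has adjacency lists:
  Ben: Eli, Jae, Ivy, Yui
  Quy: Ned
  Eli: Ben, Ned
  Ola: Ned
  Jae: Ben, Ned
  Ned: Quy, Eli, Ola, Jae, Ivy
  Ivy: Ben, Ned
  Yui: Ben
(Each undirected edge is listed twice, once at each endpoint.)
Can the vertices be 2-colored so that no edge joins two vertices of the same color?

Partition the vertices as {Quy, Eli, Ola, Jae, Ivy, Yui} vs {Ben, Ned}. Each listed edge has one endpoint in each part, so the graph is bipartite.

Yes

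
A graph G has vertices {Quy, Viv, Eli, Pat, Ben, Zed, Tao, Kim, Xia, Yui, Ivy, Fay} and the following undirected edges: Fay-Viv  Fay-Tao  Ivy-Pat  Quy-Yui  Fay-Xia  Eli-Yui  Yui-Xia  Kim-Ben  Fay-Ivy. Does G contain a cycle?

No

The graph has 12 vertices, 9 edges, and 3 connected components.
A forest on 12 vertices with 3 components has exactly 9 edges, which matches — so no cycle.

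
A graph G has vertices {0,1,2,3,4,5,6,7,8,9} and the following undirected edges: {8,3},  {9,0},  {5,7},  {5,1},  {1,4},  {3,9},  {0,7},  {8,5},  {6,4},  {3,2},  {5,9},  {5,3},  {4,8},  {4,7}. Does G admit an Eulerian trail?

No

Degrees: 0:2, 1:2, 2:1, 3:4, 4:4, 5:5, 6:1, 7:3, 8:3, 9:3
Odd-degree vertices: 2, 5, 6, 7, 8, 9 (6 total).
An Eulerian trail requires 0 or 2 odd-degree vertices; here there are 6.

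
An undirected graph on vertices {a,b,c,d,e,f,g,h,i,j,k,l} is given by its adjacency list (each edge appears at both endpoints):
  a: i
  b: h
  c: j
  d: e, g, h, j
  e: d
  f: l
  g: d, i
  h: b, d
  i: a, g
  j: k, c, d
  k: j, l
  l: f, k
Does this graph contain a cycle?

No

|V| = 12, |E| = 11, number of components = 1.
A forest on 12 vertices with 1 component has exactly 11 edges, which matches — so no cycle.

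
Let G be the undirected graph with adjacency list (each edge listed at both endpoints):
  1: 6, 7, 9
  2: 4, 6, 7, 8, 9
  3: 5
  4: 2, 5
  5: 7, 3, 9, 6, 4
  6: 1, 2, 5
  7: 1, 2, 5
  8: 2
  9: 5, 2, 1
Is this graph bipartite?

Partition the vertices as {3, 4, 6, 7, 8, 9} vs {1, 2, 5}. Each listed edge has one endpoint in each part, so the graph is bipartite.

Yes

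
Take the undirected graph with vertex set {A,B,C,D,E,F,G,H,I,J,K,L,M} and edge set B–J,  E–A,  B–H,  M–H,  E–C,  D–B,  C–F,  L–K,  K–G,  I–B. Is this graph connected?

No

Component: {G, K, L}
Component: {A, C, E, F}
Component: {B, D, H, I, J, M}
There are 3 separate components, so the graph is not connected.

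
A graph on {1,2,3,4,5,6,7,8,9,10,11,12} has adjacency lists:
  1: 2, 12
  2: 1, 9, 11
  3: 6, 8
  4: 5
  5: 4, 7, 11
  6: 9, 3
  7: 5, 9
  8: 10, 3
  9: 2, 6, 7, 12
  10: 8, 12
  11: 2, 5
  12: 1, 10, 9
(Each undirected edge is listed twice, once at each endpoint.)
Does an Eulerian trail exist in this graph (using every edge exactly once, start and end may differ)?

No

Degrees: 1:2, 2:3, 3:2, 4:1, 5:3, 6:2, 7:2, 8:2, 9:4, 10:2, 11:2, 12:3
Odd-degree vertices: 2, 4, 5, 12 (4 total).
An Eulerian trail requires 0 or 2 odd-degree vertices; here there are 4.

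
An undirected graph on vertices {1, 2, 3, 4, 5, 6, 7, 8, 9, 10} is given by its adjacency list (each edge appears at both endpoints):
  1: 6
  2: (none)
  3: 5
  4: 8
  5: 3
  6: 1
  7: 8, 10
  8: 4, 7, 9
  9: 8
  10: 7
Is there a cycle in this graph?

The graph has 10 vertices, 6 edges, and 4 connected components.
A forest on 10 vertices with 4 components has exactly 6 edges, which matches — so no cycle.

No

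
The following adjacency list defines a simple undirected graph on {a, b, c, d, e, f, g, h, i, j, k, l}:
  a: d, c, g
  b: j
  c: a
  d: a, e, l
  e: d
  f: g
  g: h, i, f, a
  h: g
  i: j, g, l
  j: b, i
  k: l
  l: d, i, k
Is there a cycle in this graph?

|V| = 12, |E| = 12, number of components = 1.
Since 12 > 12 - 1, a cycle must exist; for instance a-g-i-l-d-a.

Yes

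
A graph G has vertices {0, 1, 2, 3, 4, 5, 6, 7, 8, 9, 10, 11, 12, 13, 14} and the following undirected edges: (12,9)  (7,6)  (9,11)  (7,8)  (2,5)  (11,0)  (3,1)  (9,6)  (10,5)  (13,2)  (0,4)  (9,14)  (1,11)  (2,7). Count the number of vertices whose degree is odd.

10

Degrees: 0:2, 1:2, 2:3, 3:1, 4:1, 5:2, 6:2, 7:3, 8:1, 9:4, 10:1, 11:3, 12:1, 13:1, 14:1
Odd-degree vertices: 2, 3, 4, 7, 8, 10, 11, 12, 13, 14.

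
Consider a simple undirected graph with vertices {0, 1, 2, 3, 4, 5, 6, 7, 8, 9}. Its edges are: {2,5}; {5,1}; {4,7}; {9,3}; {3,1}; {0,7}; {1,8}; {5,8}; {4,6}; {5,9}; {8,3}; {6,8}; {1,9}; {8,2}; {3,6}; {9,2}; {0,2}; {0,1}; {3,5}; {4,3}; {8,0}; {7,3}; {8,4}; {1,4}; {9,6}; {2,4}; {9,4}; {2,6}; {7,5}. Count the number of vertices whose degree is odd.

Degrees: 0:4, 1:6, 2:6, 3:7, 4:7, 5:6, 6:5, 7:4, 8:7, 9:6
Odd-degree vertices: 3, 4, 6, 8.

4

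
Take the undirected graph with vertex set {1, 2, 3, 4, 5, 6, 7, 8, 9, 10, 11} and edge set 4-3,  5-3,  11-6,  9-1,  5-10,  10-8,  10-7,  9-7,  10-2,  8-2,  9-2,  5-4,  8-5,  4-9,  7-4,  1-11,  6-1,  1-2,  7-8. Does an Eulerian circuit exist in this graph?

Yes

Degrees: 1:4, 2:4, 3:2, 4:4, 5:4, 6:2, 7:4, 8:4, 9:4, 10:4, 11:2
Every vertex has even degree and the edges form a single connected piece, so an Eulerian circuit exists.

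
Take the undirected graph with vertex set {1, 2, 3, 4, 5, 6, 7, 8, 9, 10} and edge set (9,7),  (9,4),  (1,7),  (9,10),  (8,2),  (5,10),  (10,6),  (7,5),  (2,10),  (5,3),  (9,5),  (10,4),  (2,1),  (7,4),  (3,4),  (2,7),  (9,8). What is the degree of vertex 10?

Neighbors of 10: 2, 4, 5, 6, 9.

5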